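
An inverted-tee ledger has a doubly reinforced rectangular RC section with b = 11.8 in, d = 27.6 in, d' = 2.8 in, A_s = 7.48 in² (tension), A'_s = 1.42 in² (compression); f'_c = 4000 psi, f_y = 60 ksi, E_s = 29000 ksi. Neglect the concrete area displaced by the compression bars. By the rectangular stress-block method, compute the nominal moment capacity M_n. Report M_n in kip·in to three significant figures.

M_n ≈ 10500 kip·in

Assume both steels yield.
a = (A_s − A'_s) f_y/(0.85 f'_c b) = (7.48 − 1.42) × 60/(0.85 × 4 × 11.8) = 9.063 in.
c = a/β₁ = 9.063/0.85 = 10.662 in; ε'_s = 0.003(c − d')/c = 0.0022 ≥ ε_y = 0.0021, so the compression steel yields.
M_n = (A_s − A'_s) f_y (d − a/2) + A'_s f_y (d − d') = 363.6 × (27.6 − 4.5315) + 85.2 × (27.6 − 2.8) = 8387.7 + 2113.0 = 10500.7 kip·in.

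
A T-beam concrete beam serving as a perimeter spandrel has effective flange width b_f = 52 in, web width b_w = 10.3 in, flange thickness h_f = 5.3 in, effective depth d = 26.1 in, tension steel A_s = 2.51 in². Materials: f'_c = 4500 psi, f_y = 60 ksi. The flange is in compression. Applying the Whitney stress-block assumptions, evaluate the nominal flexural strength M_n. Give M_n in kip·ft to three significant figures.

M_n ≈ 323 kip·ft

Tension: T = A_s f_y = 2.51 × 60 = 150.6 kips.
Try a within the flange: a = T/(0.85 f'_c b_f) = 150.6/(0.85 × 4.5 × 52) = 0.757 in.
Since a = 0.757 ≤ h_f = 5.3 in, the stress block lies entirely in the flange; analyse as a rectangular beam of width b_f.
M_n = T(d − a/2) = 150.6 × (26.1 − 0.3785) = 3873.7 kip·in.
M_n = 3873.7/12 = 322.81 kip·ft.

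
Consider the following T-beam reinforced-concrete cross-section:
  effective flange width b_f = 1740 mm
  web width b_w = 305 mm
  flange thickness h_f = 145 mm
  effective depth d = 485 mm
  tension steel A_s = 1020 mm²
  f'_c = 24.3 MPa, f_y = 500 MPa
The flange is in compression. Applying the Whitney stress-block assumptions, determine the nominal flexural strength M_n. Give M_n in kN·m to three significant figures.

M_n ≈ 244 kN·m

Tension: T = A_s f_y = 1020 × 500 = 510000 N.
Try a within the flange: a = T/(0.85 f'_c b_f) = 510000/(0.85 × 24.3 × 1740) = 14.19 mm.
Since a = 14.19 ≤ h_f = 145 mm, the stress block lies entirely in the flange; analyse as a rectangular beam of width b_f.
M_n = T(d − a/2) = 510000 × (485 − 7.095) = 243.73 × 10⁶ N·mm.
M_n = 243.73 kN·m.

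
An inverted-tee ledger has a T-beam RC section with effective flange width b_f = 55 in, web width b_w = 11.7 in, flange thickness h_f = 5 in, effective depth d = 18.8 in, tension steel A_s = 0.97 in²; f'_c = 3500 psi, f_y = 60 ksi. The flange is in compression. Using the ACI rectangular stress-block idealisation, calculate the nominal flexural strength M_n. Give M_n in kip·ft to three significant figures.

M_n ≈ 90.3 kip·ft

Tension: T = A_s f_y = 0.97 × 60 = 58.2 kips.
Try a within the flange: a = T/(0.85 f'_c b_f) = 58.2/(0.85 × 3.5 × 55) = 0.356 in.
Since a = 0.356 ≤ h_f = 5 in, the stress block lies entirely in the flange; analyse as a rectangular beam of width b_f.
M_n = T(d − a/2) = 58.2 × (18.8 − 0.178) = 1083.8 kip·in.
M_n = 1083.8/12 = 90.32 kip·ft.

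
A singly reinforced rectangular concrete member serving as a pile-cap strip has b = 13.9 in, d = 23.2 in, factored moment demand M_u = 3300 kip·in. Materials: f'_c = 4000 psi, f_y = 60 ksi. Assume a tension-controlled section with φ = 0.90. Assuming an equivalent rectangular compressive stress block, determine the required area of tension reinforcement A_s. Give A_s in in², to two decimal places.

A_s ≈ 2.86 in²

M_n = M_u/φ = 3300/0.90 = 3666.67 kip·in.
From M_n = 0.85 f'_c a b (d − a/2):
a = d − √(d² − 2M_n/(0.85 f'_c b)) = 23.2 − √(23.2² − 2 × 3666.67/(0.85 × 4 × 13.9)) = 3.628 in.
A_s = 0.85 f'_c a b / f_y = 0.85 × 4 × 3.628 × 13.9 / 60 = 2.858 in².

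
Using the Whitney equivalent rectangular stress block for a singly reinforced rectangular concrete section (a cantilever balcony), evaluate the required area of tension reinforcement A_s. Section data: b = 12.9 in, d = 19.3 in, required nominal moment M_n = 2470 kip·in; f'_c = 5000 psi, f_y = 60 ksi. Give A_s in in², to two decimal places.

From M_n = 0.85 f'_c a b (d − a/2):
a = d − √(d² − 2M_n/(0.85 f'_c b)) = 19.3 − √(19.3² − 2 × 2470/(0.85 × 5 × 12.9)) = 2.496 in.
A_s = 0.85 f'_c a b / f_y = 0.85 × 5 × 2.496 × 12.9 / 60 = 2.281 in².

A_s ≈ 2.28 in²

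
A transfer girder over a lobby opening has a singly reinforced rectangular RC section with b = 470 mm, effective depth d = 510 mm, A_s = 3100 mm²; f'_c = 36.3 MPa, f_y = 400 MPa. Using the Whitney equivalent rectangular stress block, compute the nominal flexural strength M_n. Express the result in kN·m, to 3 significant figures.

M_n ≈ 579 kN·m

T = A_s f_y = 3100 × 400 = 1240000 N = 1240 kN.
From C = T: a = T/(0.85 f'_c b) = 1240000/(0.85 × 36.3 × 470) = 85.51 mm.
M_n = T(d − a/2) = 1240 kN × (510 − 42.755) mm = 579.38 kN·m.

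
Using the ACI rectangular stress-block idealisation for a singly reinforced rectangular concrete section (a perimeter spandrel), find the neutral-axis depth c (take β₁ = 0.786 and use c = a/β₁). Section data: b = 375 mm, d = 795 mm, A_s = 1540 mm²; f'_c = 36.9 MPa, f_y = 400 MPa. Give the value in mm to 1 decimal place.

c ≈ 66.6 mm

T = A_s f_y = 1540 × 400 = 616000 N = 616 kN.
Setting C = 0.85 f'_c a b equal to T: a = 616000/(0.85 × 36.9 × 375) = 52.373 mm.
With β₁ = 0.786, c = a/β₁ = 52.373/0.786 = 66.6 mm.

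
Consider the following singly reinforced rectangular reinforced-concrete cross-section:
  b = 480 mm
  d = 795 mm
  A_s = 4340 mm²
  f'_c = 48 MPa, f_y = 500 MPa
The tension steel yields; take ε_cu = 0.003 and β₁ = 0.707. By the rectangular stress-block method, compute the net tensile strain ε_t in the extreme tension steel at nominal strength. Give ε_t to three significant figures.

ε_t ≈ 0.0122

a = A_s f_y/(0.85 f'_c b) = 110.80 mm.
β₁ = 0.707, so c = a/β₁ = 110.80/0.707 = 156.72 mm.
From the linear strain diagram with ε_cu = 0.003: ε_t = 0.003 (d − c)/c = 0.003 × (795 − 156.72)/156.72 = 0.0122.
Since ε_t ≥ 0.005, the section is tension-controlled.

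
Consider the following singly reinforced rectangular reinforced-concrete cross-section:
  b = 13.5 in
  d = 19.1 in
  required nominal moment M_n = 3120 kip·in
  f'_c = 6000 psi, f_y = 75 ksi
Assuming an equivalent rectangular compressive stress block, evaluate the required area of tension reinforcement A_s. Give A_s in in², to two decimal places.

A_s ≈ 2.33 in²

From M_n = 0.85 f'_c a b (d − a/2):
a = d − √(d² − 2M_n/(0.85 f'_c b)) = 19.1 − √(19.1² − 2 × 3120/(0.85 × 6 × 13.5)) = 2.542 in.
A_s = 0.85 f'_c a b / f_y = 0.85 × 6 × 2.542 × 13.5 / 75 = 2.334 in².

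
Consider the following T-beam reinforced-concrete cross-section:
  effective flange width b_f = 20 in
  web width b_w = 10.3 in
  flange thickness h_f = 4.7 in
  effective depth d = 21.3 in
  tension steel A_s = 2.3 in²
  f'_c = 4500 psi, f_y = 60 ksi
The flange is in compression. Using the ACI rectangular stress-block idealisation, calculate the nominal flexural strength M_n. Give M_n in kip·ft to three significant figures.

M_n ≈ 235 kip·ft

Tension: T = A_s f_y = 2.3 × 60 = 138 kips.
Try a within the flange: a = T/(0.85 f'_c b_f) = 138/(0.85 × 4.5 × 20) = 1.804 in.
Since a = 1.804 ≤ h_f = 4.7 in, the stress block lies entirely in the flange; analyse as a rectangular beam of width b_f.
M_n = T(d − a/2) = 138 × (21.3 − 0.902) = 2814.9 kip·in.
M_n = 2814.9/12 = 234.58 kip·ft.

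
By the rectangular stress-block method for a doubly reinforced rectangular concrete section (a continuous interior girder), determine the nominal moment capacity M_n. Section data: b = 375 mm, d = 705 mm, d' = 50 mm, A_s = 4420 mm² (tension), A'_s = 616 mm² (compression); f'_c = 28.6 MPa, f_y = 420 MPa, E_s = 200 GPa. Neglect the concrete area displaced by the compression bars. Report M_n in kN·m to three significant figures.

Assume both tension and compression steel yield.
Net tension couple steel: A_s − A'_s = 3804 mm².
a = (A_s − A'_s) f_y / (0.85 f'_c b) = 1597680/(0.85 × 28.6 × 375) = 175.26 mm.
c = a/β₁ = 175.26/0.846 = 207.16 mm; ε'_s = 0.003(c − d')/c = 0.0023 ≥ f_y/E_s = 0.0021, so compression steel does yield.
M_n = (A_s − A'_s) f_y (d − a/2) + A'_s f_y (d − d') = [1597680 × (705 − 87.63) + 258720 × (705 − 50)] × 10⁻⁶ = 986.36 + 169.46 = 1155.82 kN·m.

M_n ≈ 1160 kN·m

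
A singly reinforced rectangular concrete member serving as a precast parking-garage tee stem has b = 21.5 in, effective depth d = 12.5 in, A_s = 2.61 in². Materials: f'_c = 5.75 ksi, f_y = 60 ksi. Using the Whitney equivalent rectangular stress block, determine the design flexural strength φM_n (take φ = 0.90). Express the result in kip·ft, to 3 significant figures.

φM_n ≈ 138 kip·ft

T = A_s f_y = 2.61 × 60 = 156.6 kips.
a = T/(0.85 f'_c b) = 156.6/(0.85 × 5.75 × 21.5) = 1.490 in.
M_n = T(d − a/2) = 156.6 × (12.5 − 0.745) = 1840.8 kip·in = 1840.8/12 = 153.40 kip·ft.
φM_n = 0.90 × 153.40 = 138.06 kip·ft.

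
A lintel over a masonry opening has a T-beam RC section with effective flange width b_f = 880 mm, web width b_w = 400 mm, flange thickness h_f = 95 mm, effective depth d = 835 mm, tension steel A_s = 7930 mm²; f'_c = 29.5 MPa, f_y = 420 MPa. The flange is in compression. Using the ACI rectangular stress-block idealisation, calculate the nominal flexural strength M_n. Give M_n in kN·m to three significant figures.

Tension: T = A_s f_y = 7930 × 420 = 3330600 N.
Try a within the flange: a = T/(0.85 f'_c b_f) = 3330600/(0.85 × 29.5 × 880) = 150.94 mm.
a = 150.94 > h_f = 95 mm: the block extends into the web. Split into flange-overhang and web parts.
C_f = 0.85 f'_c (b_f − b_w) h_f = 0.85 × 29.5 × (880 − 400) × 95 = 1143420 N.
Remaining web compression depth: a_w = (T − C_f)/(0.85 f'_c b_w) = (3330600 − 1143420)/(0.85 × 29.5 × 400) = 218.06 mm.
M_n = C_f(d − h_f/2) + (T − C_f)(d − a_w/2) = 1143420 × (835 − 47.5) + 2187180 × (835 − 109.03) = 900.44 + 1587.83 = 2488.27 × 10⁶ N·mm.
M_n = 2488.27 kN·m.

M_n ≈ 2490 kN·m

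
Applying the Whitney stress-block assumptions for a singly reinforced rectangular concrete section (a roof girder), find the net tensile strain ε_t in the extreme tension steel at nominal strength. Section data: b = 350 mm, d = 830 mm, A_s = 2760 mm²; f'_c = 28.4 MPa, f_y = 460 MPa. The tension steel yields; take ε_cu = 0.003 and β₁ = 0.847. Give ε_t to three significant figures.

ε_t ≈ 0.0110

a = A_s f_y/(0.85 f'_c b) = 150.27 mm.
β₁ = 0.847, so c = a/β₁ = 150.27/0.847 = 177.41 mm.
From the linear strain diagram with ε_cu = 0.003: ε_t = 0.003 (d − c)/c = 0.003 × (830 − 177.41)/177.41 = 0.0110.
Since ε_t ≥ 0.005, the section is tension-controlled.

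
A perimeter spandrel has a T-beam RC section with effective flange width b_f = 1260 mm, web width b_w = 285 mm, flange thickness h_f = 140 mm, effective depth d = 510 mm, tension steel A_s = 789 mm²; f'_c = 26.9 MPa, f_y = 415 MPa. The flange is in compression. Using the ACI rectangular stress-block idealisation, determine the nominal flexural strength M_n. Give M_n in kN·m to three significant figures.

Tension: T = A_s f_y = 789 × 415 = 327435 N.
Try a within the flange: a = T/(0.85 f'_c b_f) = 327435/(0.85 × 26.9 × 1260) = 11.37 mm.
Since a = 11.37 ≤ h_f = 140 mm, the stress block lies entirely in the flange; analyse as a rectangular beam of width b_f.
M_n = T(d − a/2) = 327435 × (510 − 5.685) = 165.13 × 10⁶ N·mm.
M_n = 165.13 kN·m.

M_n ≈ 165 kN·m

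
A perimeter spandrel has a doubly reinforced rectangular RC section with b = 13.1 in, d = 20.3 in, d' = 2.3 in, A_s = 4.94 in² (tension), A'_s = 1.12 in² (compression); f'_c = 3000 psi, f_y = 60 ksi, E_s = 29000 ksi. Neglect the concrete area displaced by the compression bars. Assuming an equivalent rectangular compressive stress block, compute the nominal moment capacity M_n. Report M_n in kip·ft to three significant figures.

M_n ≈ 423 kip·ft

Assume both steels yield.
a = (A_s − A'_s) f_y/(0.85 f'_c b) = (4.94 − 1.12) × 60/(0.85 × 3 × 13.1) = 6.861 in.
c = a/β₁ = 6.861/0.85 = 8.072 in; ε'_s = 0.003(c − d')/c = 0.0021 ≥ ε_y = 0.0021, so the compression steel yields.
M_n = (A_s − A'_s) f_y (d − a/2) + A'_s f_y (d − d') = 229.2 × (20.3 − 3.4305) + 67.2 × (20.3 − 2.3) = 3866.5 + 1209.6 = 5076.1 kip·in = 5076.1/12 = 423.01 kip·ft.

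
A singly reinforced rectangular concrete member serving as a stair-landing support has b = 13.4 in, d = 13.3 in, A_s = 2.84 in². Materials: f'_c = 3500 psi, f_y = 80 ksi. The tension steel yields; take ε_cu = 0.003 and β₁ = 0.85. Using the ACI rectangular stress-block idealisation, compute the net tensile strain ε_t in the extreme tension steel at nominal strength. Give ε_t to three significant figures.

a = A_s f_y/(0.85 f'_c b) = 5.699 in.
β₁ = 0.85, so c = a/β₁ = 5.699/0.85 = 6.705 in.
From the linear strain diagram with ε_cu = 0.003: ε_t = 0.003 (d − c)/c = 0.003 × (13.3 − 6.705)/6.705 = 0.00295.
ε_t < 0.004 — the section is over-reinforced for flexure under ACI limits.

ε_t ≈ 0.00295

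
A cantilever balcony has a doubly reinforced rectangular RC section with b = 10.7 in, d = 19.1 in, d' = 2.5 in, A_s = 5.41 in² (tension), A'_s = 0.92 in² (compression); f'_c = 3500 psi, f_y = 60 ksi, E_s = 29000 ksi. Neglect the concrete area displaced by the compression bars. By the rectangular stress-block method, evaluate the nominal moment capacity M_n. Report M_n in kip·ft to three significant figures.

Assume both steels yield.
a = (A_s − A'_s) f_y/(0.85 f'_c b) = (5.41 − 0.92) × 60/(0.85 × 3.5 × 10.7) = 8.463 in.
c = a/β₁ = 8.463/0.85 = 9.956 in; ε'_s = 0.003(c − d')/c = 0.0022 ≥ ε_y = 0.0021, so the compression steel yields.
M_n = (A_s − A'_s) f_y (d − a/2) + A'_s f_y (d − d') = 269.4 × (19.1 − 4.2315) + 55.2 × (19.1 − 2.5) = 4005.6 + 916.3 = 4921.9 kip·in = 4921.9/12 = 410.16 kip·ft.

M_n ≈ 410 kip·ft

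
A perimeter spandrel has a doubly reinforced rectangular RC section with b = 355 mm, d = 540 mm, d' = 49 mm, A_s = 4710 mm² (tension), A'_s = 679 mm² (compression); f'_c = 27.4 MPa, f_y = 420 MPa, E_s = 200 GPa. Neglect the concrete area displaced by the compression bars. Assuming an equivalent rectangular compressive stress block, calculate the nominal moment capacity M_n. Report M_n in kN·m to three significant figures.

M_n ≈ 881 kN·m

Assume both tension and compression steel yield.
Net tension couple steel: A_s − A'_s = 4031 mm².
a = (A_s − A'_s) f_y / (0.85 f'_c b) = 1693020/(0.85 × 27.4 × 355) = 204.77 mm.
c = a/β₁ = 204.77/0.85 = 240.91 mm; ε'_s = 0.003(c − d')/c = 0.0024 ≥ f_y/E_s = 0.0021, so compression steel does yield.
M_n = (A_s − A'_s) f_y (d − a/2) + A'_s f_y (d − d') = [1693020 × (540 − 102.385) + 285180 × (540 − 49)] × 10⁻⁶ = 740.89 + 140.02 = 880.91 kN·m.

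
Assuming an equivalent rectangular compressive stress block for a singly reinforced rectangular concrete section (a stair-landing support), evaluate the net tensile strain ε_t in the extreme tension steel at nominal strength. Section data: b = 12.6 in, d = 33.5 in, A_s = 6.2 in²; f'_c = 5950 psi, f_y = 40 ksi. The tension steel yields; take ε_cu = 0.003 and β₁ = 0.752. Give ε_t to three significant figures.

ε_t ≈ 0.0164

a = A_s f_y/(0.85 f'_c b) = 3.892 in.
β₁ = 0.752, so c = a/β₁ = 3.892/0.752 = 5.176 in.
From the linear strain diagram with ε_cu = 0.003: ε_t = 0.003 (d − c)/c = 0.003 × (33.5 − 5.176)/5.176 = 0.0164.
Since ε_t ≥ 0.005, the section is tension-controlled.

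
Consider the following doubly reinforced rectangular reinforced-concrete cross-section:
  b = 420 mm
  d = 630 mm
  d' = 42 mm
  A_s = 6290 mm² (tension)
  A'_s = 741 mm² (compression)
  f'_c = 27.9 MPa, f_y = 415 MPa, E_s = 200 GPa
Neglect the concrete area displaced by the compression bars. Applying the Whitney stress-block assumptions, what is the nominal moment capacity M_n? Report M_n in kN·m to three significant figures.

M_n ≈ 1370 kN·m

Assume both tension and compression steel yield.
Net tension couple steel: A_s − A'_s = 5549 mm².
a = (A_s − A'_s) f_y / (0.85 f'_c b) = 2302835/(0.85 × 27.9 × 420) = 231.20 mm.
c = a/β₁ = 231.20/0.85 = 272.00 mm; ε'_s = 0.003(c − d')/c = 0.0025 ≥ f_y/E_s = 0.0021, so compression steel does yield.
M_n = (A_s − A'_s) f_y (d − a/2) + A'_s f_y (d − d') = [2302835 × (630 − 115.6) + 307515 × (630 − 42)] × 10⁻⁶ = 1184.58 + 180.82 = 1365.40 kN·m.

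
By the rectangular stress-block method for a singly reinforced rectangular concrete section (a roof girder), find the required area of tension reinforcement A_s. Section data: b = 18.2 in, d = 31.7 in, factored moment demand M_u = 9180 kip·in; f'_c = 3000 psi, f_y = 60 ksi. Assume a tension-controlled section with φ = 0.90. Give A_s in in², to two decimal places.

A_s ≈ 6.13 in²

M_n = M_u/φ = 9180/0.90 = 10200 kip·in.
From M_n = 0.85 f'_c a b (d − a/2):
a = d − √(d² − 2M_n/(0.85 f'_c b)) = 31.7 − √(31.7² − 2 × 10200/(0.85 × 3 × 18.2)) = 7.923 in.
A_s = 0.85 f'_c a b / f_y = 0.85 × 3 × 7.923 × 18.2 / 60 = 6.128 in².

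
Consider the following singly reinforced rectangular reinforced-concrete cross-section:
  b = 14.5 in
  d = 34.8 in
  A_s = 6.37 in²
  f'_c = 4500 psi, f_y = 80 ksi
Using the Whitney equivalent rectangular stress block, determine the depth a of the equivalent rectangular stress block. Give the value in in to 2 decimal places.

T = A_s f_y = 6.37 × 80 = 509.6 kips.
a = T/(0.85 f'_c b) = 509.6/(0.85 × 4.5 × 14.5) = 9.19 in.

a ≈ 9.19 in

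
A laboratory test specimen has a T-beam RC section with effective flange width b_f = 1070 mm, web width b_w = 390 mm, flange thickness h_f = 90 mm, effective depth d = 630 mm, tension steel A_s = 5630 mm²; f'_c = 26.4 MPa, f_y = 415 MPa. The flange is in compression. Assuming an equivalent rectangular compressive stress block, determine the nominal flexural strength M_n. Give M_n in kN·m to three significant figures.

Tension: T = A_s f_y = 5630 × 415 = 2336450 N.
Try a within the flange: a = T/(0.85 f'_c b_f) = 2336450/(0.85 × 26.4 × 1070) = 97.31 mm.
a = 97.31 > h_f = 90 mm: the block extends into the web. Split into flange-overhang and web parts.
C_f = 0.85 f'_c (b_f − b_w) h_f = 0.85 × 26.4 × (1070 − 390) × 90 = 1373328 N.
Remaining web compression depth: a_w = (T − C_f)/(0.85 f'_c b_w) = (2336450 − 1373328)/(0.85 × 26.4 × 390) = 110.05 mm.
M_n = C_f(d − h_f/2) + (T − C_f)(d − a_w/2) = 1373328 × (630 − 45) + 963122 × (630 − 55.025) = 803.40 + 553.77 = 1357.17 × 10⁶ N·mm.
M_n = 1357.17 kN·m.

M_n ≈ 1360 kN·m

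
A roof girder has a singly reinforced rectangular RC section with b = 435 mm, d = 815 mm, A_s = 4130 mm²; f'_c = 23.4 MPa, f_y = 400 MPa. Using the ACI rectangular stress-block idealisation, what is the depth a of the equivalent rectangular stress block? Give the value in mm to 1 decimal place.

T = A_s f_y = 4130 × 400 = 1652000 N = 1652 kN.
Setting C = 0.85 f'_c a b equal to T: a = 1652000/(0.85 × 23.4 × 435) = 190.9 mm.

a ≈ 190.9 mm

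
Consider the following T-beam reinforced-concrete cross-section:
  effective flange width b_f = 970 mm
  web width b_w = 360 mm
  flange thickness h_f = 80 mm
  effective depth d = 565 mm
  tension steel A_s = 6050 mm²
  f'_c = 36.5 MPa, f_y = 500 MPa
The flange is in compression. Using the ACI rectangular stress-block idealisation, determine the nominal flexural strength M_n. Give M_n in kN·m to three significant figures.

M_n ≈ 1550 kN·m

Tension: T = A_s f_y = 6050 × 500 = 3025000 N.
Try a within the flange: a = T/(0.85 f'_c b_f) = 3025000/(0.85 × 36.5 × 970) = 100.52 mm.
a = 100.52 > h_f = 80 mm: the block extends into the web. Split into flange-overhang and web parts.
C_f = 0.85 f'_c (b_f − b_w) h_f = 0.85 × 36.5 × (970 − 360) × 80 = 1514020 N.
Remaining web compression depth: a_w = (T − C_f)/(0.85 f'_c b_w) = (3025000 − 1514020)/(0.85 × 36.5 × 360) = 135.28 mm.
M_n = C_f(d − h_f/2) + (T − C_f)(d − a_w/2) = 1514020 × (565 − 40) + 1510980 × (565 − 67.64) = 794.86 + 751.50 = 1546.36 × 10⁶ N·mm.
M_n = 1546.36 kN·m.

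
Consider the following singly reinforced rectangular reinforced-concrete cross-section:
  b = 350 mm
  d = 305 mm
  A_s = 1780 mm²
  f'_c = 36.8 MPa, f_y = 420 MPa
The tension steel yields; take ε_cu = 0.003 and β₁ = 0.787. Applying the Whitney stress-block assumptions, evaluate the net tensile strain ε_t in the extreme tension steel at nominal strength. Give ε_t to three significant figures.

ε_t ≈ 0.00755

a = A_s f_y/(0.85 f'_c b) = 68.29 mm.
β₁ = 0.787, so c = a/β₁ = 68.29/0.787 = 86.77 mm.
From the linear strain diagram with ε_cu = 0.003: ε_t = 0.003 (d − c)/c = 0.003 × (305 − 86.77)/86.77 = 0.00755.
Since ε_t ≥ 0.005, the section is tension-controlled.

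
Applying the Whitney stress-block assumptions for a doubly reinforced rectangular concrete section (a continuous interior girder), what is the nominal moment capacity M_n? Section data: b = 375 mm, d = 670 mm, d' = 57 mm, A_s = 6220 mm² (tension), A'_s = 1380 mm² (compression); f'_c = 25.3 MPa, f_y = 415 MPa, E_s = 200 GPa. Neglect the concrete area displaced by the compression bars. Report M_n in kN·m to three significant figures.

Assume both tension and compression steel yield.
Net tension couple steel: A_s − A'_s = 4840 mm².
a = (A_s − A'_s) f_y / (0.85 f'_c b) = 2008600/(0.85 × 25.3 × 375) = 249.07 mm.
c = a/β₁ = 249.07/0.85 = 293.02 mm; ε'_s = 0.003(c − d')/c = 0.0024 ≥ f_y/E_s = 0.0021, so compression steel does yield.
M_n = (A_s − A'_s) f_y (d − a/2) + A'_s f_y (d − d') = [2008600 × (670 − 124.535) + 572700 × (670 − 57)] × 10⁻⁶ = 1095.62 + 351.07 = 1446.69 kN·m.

M_n ≈ 1450 kN·m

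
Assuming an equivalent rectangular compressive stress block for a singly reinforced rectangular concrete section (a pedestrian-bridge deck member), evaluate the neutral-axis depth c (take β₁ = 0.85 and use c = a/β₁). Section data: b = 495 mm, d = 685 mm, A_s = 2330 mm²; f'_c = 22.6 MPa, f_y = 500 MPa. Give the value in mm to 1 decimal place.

c ≈ 144.1 mm

T = A_s f_y = 2330 × 500 = 1165000 N = 1165 kN.
Setting C = 0.85 f'_c a b equal to T: a = 1165000/(0.85 × 22.6 × 495) = 122.516 mm.
With β₁ = 0.85, c = a/β₁ = 122.516/0.85 = 144.1 mm.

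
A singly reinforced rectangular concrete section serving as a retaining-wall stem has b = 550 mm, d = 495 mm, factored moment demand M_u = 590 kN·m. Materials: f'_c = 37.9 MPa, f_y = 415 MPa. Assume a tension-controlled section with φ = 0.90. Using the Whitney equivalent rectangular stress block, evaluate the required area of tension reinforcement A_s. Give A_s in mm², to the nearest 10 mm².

M_n = M_u/φ = 590/0.90 = 655.556 kN·m.
With M_n = 0.85 f'_c a b (d − a/2), solve the quadratic for a:
a = d − √(d² − 2M_n/(0.85 f'_c b)) = 495 − √(495² − 2 × 655.556×10⁶/(0.85 × 37.9 × 550)) = 81.45 mm.
A_s = 0.85 f'_c a b / f_y = 0.85 × 37.9 × 81.45 × 550 / 415 = 3477.5 mm².

A_s ≈ 3480 mm²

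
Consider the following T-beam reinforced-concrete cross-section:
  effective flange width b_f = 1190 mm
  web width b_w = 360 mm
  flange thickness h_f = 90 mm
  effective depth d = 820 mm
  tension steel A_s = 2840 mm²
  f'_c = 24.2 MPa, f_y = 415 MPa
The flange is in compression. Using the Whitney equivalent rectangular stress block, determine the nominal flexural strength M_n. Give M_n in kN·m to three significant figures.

Tension: T = A_s f_y = 2840 × 415 = 1178600 N.
Try a within the flange: a = T/(0.85 f'_c b_f) = 1178600/(0.85 × 24.2 × 1190) = 48.15 mm.
Since a = 48.15 ≤ h_f = 90 mm, the stress block lies entirely in the flange; analyse as a rectangular beam of width b_f.
M_n = T(d − a/2) = 1178600 × (820 − 24.075) = 938.08 × 10⁶ N·mm.
M_n = 938.08 kN·m.

M_n ≈ 938 kN·m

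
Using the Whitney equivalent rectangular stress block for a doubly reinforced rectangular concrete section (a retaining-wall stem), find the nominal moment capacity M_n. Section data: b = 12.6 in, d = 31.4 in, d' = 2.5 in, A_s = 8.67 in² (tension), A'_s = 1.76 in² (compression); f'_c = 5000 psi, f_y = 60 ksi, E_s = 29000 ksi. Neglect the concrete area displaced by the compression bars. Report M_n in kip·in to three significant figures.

Assume both steels yield.
a = (A_s − A'_s) f_y/(0.85 f'_c b) = (8.67 − 1.76) × 60/(0.85 × 5 × 12.6) = 7.742 in.
c = a/β₁ = 7.742/0.8 = 9.678 in; ε'_s = 0.003(c − d')/c = 0.0022 ≥ ε_y = 0.0021, so the compression steel yields.
M_n = (A_s − A'_s) f_y (d − a/2) + A'_s f_y (d − d') = 414.6 × (31.4 − 3.871) + 105.6 × (31.4 − 2.5) = 11413.5 + 3051.8 = 14465.3 kip·in.

M_n ≈ 14500 kip·in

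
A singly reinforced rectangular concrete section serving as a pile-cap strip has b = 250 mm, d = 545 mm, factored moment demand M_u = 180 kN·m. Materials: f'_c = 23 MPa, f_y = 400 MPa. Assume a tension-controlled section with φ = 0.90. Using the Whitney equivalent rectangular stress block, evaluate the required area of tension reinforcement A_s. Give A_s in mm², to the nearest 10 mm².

A_s ≈ 990 mm²

M_n = M_u/φ = 180/0.90 = 200 kN·m.
With M_n = 0.85 f'_c a b (d − a/2), solve the quadratic for a:
a = d − √(d² − 2M_n/(0.85 f'_c b)) = 545 − √(545² − 2 × 200×10⁶/(0.85 × 23 × 250)) = 81.12 mm.
A_s = 0.85 f'_c a b / f_y = 0.85 × 23 × 81.12 × 250 / 400 = 991.2 mm².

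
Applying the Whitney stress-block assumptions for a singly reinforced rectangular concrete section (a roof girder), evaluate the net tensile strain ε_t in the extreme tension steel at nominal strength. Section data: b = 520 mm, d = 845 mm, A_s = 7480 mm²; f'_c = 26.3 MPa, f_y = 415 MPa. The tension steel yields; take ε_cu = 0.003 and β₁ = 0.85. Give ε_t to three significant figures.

ε_t ≈ 0.00507

a = A_s f_y/(0.85 f'_c b) = 267.04 mm.
β₁ = 0.85, so c = a/β₁ = 267.04/0.85 = 314.16 mm.
From the linear strain diagram with ε_cu = 0.003: ε_t = 0.003 (d − c)/c = 0.003 × (845 − 314.16)/314.16 = 0.00507.
Since ε_t ≥ 0.005, the section is tension-controlled.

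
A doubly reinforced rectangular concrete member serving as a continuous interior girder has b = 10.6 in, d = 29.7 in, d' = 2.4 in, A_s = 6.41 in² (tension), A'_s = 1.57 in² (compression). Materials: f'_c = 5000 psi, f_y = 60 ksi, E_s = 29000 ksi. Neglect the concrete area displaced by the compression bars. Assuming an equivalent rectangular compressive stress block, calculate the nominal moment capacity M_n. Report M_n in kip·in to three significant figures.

Assume both steels yield.
a = (A_s − A'_s) f_y/(0.85 f'_c b) = (6.41 − 1.57) × 60/(0.85 × 5 × 10.6) = 6.446 in.
c = a/β₁ = 6.446/0.8 = 8.058 in; ε'_s = 0.003(c − d')/c = 0.0021 ≥ ε_y = 0.0021, so the compression steel yields.
M_n = (A_s − A'_s) f_y (d − a/2) + A'_s f_y (d − d') = 290.4 × (29.7 − 3.223) + 94.2 × (29.7 − 2.4) = 7688.9 + 2571.7 = 10260.6 kip·in.

M_n ≈ 10300 kip·in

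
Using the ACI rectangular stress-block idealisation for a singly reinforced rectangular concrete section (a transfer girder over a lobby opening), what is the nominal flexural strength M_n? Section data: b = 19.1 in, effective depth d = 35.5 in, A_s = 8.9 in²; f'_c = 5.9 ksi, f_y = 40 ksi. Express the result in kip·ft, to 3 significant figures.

M_n ≈ 998 kip·ft

T = A_s f_y = 8.9 × 40 = 356 kips.
a = T/(0.85 f'_c b) = 356/(0.85 × 5.9 × 19.1) = 3.717 in.
M_n = T(d − a/2) = 356 × (35.5 − 1.8585) = 11976.4 kip·in = 11976.4/12 = 998.03 kip·ft.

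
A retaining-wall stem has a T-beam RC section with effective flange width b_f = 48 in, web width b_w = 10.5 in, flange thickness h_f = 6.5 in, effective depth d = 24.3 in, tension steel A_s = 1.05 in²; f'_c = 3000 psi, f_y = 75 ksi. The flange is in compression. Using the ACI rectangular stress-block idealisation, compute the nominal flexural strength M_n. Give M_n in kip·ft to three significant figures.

Tension: T = A_s f_y = 1.05 × 75 = 78.75 kips.
Try a within the flange: a = T/(0.85 f'_c b_f) = 78.75/(0.85 × 3 × 48) = 0.643 in.
Since a = 0.643 ≤ h_f = 6.5 in, the stress block lies entirely in the flange; analyse as a rectangular beam of width b_f.
M_n = T(d − a/2) = 78.75 × (24.3 − 0.3215) = 1888.3 kip·in.
M_n = 1888.3/12 = 157.36 kip·ft.

M_n ≈ 157 kip·ft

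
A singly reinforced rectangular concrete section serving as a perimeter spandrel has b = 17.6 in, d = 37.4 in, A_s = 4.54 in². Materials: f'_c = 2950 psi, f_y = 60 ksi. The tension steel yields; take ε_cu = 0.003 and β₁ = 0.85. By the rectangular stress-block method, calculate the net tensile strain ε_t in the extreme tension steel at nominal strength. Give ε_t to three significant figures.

a = A_s f_y/(0.85 f'_c b) = 6.172 in.
β₁ = 0.85, so c = a/β₁ = 6.172/0.85 = 7.261 in.
From the linear strain diagram with ε_cu = 0.003: ε_t = 0.003 (d − c)/c = 0.003 × (37.4 − 7.261)/7.261 = 0.0125.
Since ε_t ≥ 0.005, the section is tension-controlled.

ε_t ≈ 0.0125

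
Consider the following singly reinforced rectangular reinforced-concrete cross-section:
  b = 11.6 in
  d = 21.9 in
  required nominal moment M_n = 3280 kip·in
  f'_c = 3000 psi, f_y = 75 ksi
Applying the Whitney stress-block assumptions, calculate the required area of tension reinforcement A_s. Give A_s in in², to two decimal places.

From M_n = 0.85 f'_c a b (d − a/2):
a = d − √(d² − 2M_n/(0.85 f'_c b)) = 21.9 − √(21.9² − 2 × 3280/(0.85 × 3 × 11.6)) = 5.843 in.
A_s = 0.85 f'_c a b / f_y = 0.85 × 3 × 5.843 × 11.6 / 75 = 2.304 in².

A_s ≈ 2.30 in²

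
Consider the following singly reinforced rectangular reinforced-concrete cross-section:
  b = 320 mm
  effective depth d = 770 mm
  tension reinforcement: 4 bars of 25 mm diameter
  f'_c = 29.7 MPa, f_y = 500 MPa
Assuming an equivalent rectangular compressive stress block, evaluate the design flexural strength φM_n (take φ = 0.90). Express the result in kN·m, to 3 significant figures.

A_s = 4 × 491 = 1964 mm².
T = A_s f_y = 1964 × 500 = 982000 N = 982 kN.
From C = T: a = T/(0.85 f'_c b) = 982000/(0.85 × 29.7 × 320) = 121.56 mm.
M_n = T(d − a/2) = 982 kN × (770 − 60.78) mm = 696.45 kN·m.
φM_n = 0.90 × 696.45 = 626.81 kN·m.

φM_n ≈ 627 kN·m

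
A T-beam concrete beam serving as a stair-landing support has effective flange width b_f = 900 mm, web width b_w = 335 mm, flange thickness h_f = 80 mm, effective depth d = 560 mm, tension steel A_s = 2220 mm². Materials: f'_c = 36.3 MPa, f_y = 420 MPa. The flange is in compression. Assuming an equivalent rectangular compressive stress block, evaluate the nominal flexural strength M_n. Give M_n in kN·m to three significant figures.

Tension: T = A_s f_y = 2220 × 420 = 932400 N.
Try a within the flange: a = T/(0.85 f'_c b_f) = 932400/(0.85 × 36.3 × 900) = 33.58 mm.
Since a = 33.58 ≤ h_f = 80 mm, the stress block lies entirely in the flange; analyse as a rectangular beam of width b_f.
M_n = T(d − a/2) = 932400 × (560 − 16.79) = 506.49 × 10⁶ N·mm.
M_n = 506.49 kN·m.

M_n ≈ 506 kN·m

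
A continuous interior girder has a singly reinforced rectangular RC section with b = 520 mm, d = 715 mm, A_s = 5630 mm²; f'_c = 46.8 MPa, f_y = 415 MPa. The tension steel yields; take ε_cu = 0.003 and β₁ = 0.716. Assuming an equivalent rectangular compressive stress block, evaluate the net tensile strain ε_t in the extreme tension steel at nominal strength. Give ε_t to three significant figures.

ε_t ≈ 0.0106

a = A_s f_y/(0.85 f'_c b) = 112.95 mm.
β₁ = 0.716, so c = a/β₁ = 112.95/0.716 = 157.75 mm.
From the linear strain diagram with ε_cu = 0.003: ε_t = 0.003 (d − c)/c = 0.003 × (715 − 157.75)/157.75 = 0.0106.
Since ε_t ≥ 0.005, the section is tension-controlled.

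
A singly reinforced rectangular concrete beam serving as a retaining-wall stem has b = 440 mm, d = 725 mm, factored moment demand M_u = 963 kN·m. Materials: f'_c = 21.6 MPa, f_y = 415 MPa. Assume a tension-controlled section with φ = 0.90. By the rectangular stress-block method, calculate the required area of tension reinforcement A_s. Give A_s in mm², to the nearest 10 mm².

A_s ≈ 4170 mm²

M_n = M_u/φ = 963/0.90 = 1070 kN·m.
With M_n = 0.85 f'_c a b (d − a/2), solve the quadratic for a:
a = d − √(d² − 2M_n/(0.85 f'_c b)) = 725 − √(725² − 2 × 1070×10⁶/(0.85 × 21.6 × 440)) = 214.39 mm.
A_s = 0.85 f'_c a b / f_y = 0.85 × 21.6 × 214.39 × 440 / 415 = 4173.3 mm².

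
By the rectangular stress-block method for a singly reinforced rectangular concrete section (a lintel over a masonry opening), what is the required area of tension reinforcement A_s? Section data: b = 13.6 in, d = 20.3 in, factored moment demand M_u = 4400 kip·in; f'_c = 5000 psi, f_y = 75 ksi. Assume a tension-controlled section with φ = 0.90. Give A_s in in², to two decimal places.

M_n = M_u/φ = 4400/0.90 = 4888.89 kip·in.
From M_n = 0.85 f'_c a b (d − a/2):
a = d − √(d² − 2M_n/(0.85 f'_c b)) = 20.3 − √(20.3² − 2 × 4888.89/(0.85 × 5 × 13.6)) = 4.714 in.
A_s = 0.85 f'_c a b / f_y = 0.85 × 5 × 4.714 × 13.6 / 75 = 3.633 in².

A_s ≈ 3.63 in²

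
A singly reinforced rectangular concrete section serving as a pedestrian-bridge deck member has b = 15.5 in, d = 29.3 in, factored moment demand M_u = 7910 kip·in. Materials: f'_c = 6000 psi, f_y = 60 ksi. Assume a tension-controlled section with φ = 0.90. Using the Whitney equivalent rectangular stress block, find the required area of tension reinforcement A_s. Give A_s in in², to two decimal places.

M_n = M_u/φ = 7910/0.90 = 8788.89 kip·in.
From M_n = 0.85 f'_c a b (d − a/2):
a = d − √(d² − 2M_n/(0.85 f'_c b)) = 29.3 − √(29.3² − 2 × 8788.89/(0.85 × 6 × 15.5)) = 4.078 in.
A_s = 0.85 f'_c a b / f_y = 0.85 × 6 × 4.078 × 15.5 / 60 = 5.373 in².

A_s ≈ 5.37 in²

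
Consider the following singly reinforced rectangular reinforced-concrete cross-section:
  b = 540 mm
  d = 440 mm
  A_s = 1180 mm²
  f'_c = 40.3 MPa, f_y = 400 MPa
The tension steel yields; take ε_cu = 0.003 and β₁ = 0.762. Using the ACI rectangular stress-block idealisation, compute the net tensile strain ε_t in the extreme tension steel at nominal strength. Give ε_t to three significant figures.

ε_t ≈ 0.0364

a = A_s f_y/(0.85 f'_c b) = 25.52 mm.
β₁ = 0.762, so c = a/β₁ = 25.52/0.762 = 33.49 mm.
From the linear strain diagram with ε_cu = 0.003: ε_t = 0.003 (d − c)/c = 0.003 × (440 − 33.49)/33.49 = 0.0364.
Since ε_t ≥ 0.005, the section is tension-controlled.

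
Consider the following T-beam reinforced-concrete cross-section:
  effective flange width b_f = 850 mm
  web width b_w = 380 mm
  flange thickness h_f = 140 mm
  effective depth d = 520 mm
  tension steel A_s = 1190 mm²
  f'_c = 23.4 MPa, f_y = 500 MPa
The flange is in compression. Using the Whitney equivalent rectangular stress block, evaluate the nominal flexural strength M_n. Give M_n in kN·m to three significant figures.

Tension: T = A_s f_y = 1190 × 500 = 595000 N.
Try a within the flange: a = T/(0.85 f'_c b_f) = 595000/(0.85 × 23.4 × 850) = 35.19 mm.
Since a = 35.19 ≤ h_f = 140 mm, the stress block lies entirely in the flange; analyse as a rectangular beam of width b_f.
M_n = T(d − a/2) = 595000 × (520 − 17.595) = 298.93 × 10⁶ N·mm.
M_n = 298.93 kN·m.

M_n ≈ 299 kN·m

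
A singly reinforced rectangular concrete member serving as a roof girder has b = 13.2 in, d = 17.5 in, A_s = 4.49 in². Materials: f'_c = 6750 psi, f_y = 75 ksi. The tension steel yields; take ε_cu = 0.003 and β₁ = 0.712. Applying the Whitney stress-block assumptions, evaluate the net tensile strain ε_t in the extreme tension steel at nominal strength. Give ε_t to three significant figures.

ε_t ≈ 0.00541

a = A_s f_y/(0.85 f'_c b) = 4.446 in.
β₁ = 0.712, so c = a/β₁ = 4.446/0.712 = 6.244 in.
From the linear strain diagram with ε_cu = 0.003: ε_t = 0.003 (d − c)/c = 0.003 × (17.5 − 6.244)/6.244 = 0.00541.
Since ε_t ≥ 0.005, the section is tension-controlled.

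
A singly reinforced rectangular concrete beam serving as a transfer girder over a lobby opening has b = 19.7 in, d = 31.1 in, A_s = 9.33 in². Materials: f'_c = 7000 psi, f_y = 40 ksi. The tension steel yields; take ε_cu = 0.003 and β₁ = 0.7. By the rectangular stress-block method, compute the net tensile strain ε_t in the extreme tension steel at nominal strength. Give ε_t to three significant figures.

ε_t ≈ 0.0175

a = A_s f_y/(0.85 f'_c b) = 3.184 in.
β₁ = 0.7, so c = a/β₁ = 3.184/0.7 = 4.549 in.
From the linear strain diagram with ε_cu = 0.003: ε_t = 0.003 (d − c)/c = 0.003 × (31.1 − 4.549)/4.549 = 0.0175.
Since ε_t ≥ 0.005, the section is tension-controlled.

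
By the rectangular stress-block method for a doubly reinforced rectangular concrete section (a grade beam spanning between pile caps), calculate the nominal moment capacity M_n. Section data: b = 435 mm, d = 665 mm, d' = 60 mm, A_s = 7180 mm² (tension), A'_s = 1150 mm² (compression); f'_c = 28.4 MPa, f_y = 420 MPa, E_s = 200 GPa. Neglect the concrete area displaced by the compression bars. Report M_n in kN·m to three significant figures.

M_n ≈ 1670 kN·m

Assume both tension and compression steel yield.
Net tension couple steel: A_s − A'_s = 6030 mm².
a = (A_s − A'_s) f_y / (0.85 f'_c b) = 2532600/(0.85 × 28.4 × 435) = 241.18 mm.
c = a/β₁ = 241.18/0.847 = 284.75 mm; ε'_s = 0.003(c − d')/c = 0.0024 ≥ f_y/E_s = 0.0021, so compression steel does yield.
M_n = (A_s − A'_s) f_y (d − a/2) + A'_s f_y (d − d') = [2532600 × (665 − 120.59) + 483000 × (665 − 60)] × 10⁻⁶ = 1378.77 + 292.22 = 1670.99 kN·m.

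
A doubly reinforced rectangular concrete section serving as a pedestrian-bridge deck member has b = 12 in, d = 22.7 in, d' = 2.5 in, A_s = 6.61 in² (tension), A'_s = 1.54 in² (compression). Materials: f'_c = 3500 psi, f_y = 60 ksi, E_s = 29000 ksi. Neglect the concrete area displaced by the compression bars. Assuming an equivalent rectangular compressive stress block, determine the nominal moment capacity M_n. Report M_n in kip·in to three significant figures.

M_n ≈ 7480 kip·in

Assume both steels yield.
a = (A_s − A'_s) f_y/(0.85 f'_c b) = (6.61 − 1.54) × 60/(0.85 × 3.5 × 12) = 8.521 in.
c = a/β₁ = 8.521/0.85 = 10.025 in; ε'_s = 0.003(c − d')/c = 0.0023 ≥ ε_y = 0.0021, so the compression steel yields.
M_n = (A_s − A'_s) f_y (d − a/2) + A'_s f_y (d − d') = 304.2 × (22.7 − 4.2605) + 92.4 × (22.7 − 2.5) = 5609.3 + 1866.5 = 7475.8 kip·in.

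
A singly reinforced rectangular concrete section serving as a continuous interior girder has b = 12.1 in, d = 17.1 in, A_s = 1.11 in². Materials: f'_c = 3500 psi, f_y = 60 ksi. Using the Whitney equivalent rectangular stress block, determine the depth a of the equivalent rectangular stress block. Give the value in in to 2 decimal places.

T = A_s f_y = 1.11 × 60 = 66.6 kips.
a = T/(0.85 f'_c b) = 66.6/(0.85 × 3.5 × 12.1) = 1.85 in.

a ≈ 1.85 in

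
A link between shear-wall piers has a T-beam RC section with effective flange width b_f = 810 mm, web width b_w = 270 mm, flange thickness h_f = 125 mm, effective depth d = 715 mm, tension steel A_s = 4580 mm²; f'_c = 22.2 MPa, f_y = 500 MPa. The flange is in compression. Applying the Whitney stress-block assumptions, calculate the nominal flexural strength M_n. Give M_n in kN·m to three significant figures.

Tension: T = A_s f_y = 4580 × 500 = 2290000 N.
Try a within the flange: a = T/(0.85 f'_c b_f) = 2290000/(0.85 × 22.2 × 810) = 149.82 mm.
a = 149.82 > h_f = 125 mm: the block extends into the web. Split into flange-overhang and web parts.
C_f = 0.85 f'_c (b_f − b_w) h_f = 0.85 × 22.2 × (810 − 270) × 125 = 1273725 N.
Remaining web compression depth: a_w = (T − C_f)/(0.85 f'_c b_w) = (2290000 − 1273725)/(0.85 × 22.2 × 270) = 199.47 mm.
M_n = C_f(d − h_f/2) + (T − C_f)(d − a_w/2) = 1273725 × (715 − 62.5) + 1016275 × (715 − 99.735) = 831.11 + 625.28 = 1456.39 × 10⁶ N·mm.
M_n = 1456.39 kN·m.

M_n ≈ 1460 kN·m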